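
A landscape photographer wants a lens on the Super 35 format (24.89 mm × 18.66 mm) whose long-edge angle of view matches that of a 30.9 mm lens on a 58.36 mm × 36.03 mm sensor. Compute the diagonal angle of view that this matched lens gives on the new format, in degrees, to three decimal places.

Equal long-edge AOV ⇒ f₂ = f₁ · 24.89/58.36 = 30.9 × 0.42649 ≈ 13.1786 mm.
Sensor diagonal = √(24.89² + 18.66²) = √967.7077 ≈ 31.1080 mm.
Diagonal AOV on the new format = 2·arctan(31.1080 / (2 × 13.1786)) = 2·arctan(1.18025) ≈ 99.4522°.

99.452°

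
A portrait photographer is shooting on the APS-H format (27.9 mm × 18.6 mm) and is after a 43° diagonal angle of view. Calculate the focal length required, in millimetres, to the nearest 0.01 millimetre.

Sensor diagonal = √(27.9² + 18.6²) = √1124.3700 ≈ 33.5316 mm.
From α = 2·arctan(d/2f) we get f = d / (2·tan(α/2)).
With d = 33.5316 mm and α/2 = 21.5°, tan(α/2) ≈ 0.39391, so f ≈ 33.5316 / 0.78782 ≈ 42.5625 mm.

42.56 mm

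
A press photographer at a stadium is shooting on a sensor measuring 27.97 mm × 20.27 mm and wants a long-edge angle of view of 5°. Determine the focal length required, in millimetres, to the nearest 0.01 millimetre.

320.31 mm

From α = 2·arctan(w/2f) we get f = w / (2·tan(α/2)).
With w = 27.97 mm and α/2 = 2.5°, tan(α/2) ≈ 0.04366, so f ≈ 27.97 / 0.08732 ≈ 320.3092 mm.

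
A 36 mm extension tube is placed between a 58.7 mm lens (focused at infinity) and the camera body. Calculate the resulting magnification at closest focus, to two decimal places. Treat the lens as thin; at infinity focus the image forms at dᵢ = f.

0.61×

The tube moves the image plane from f to f + e, so dᵢ = 58.7 + 36 = 94.7 mm. Focus is achieved when 1/f = 1/dₒ + 1/dᵢ, giving dₒ = 1/(1/f − 1/(f+e)).
Magnification m = dᵢ/dₒ = (f+e)·(1/f − 1/(f+e)) = e/f = 36/58.7 ≈ 0.6133.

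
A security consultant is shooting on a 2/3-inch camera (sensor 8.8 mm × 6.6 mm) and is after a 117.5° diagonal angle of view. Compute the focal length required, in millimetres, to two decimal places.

3.34 mm

Sensor diagonal = √(8.8² + 6.6²) = √121.0000 ≈ 11.0000 mm.
From α = 2·arctan(d/2f) we get f = d / (2·tan(α/2)).
With d = 11.0000 mm and α/2 = 58.75°, tan(α/2) ≈ 1.64795, so f ≈ 11.0000 / 3.29590 ≈ 3.3375 mm.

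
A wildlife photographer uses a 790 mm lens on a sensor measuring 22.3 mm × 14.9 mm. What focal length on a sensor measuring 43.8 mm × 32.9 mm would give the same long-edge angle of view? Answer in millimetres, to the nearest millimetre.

1552 mm

Equal angle of view means equal width/f ratio, so f₂ = f₁ · (width₂/width₁) = 790 × 43.8/22.3.
f₂ = 790 × 1.96413 ≈ 1551.659 mm.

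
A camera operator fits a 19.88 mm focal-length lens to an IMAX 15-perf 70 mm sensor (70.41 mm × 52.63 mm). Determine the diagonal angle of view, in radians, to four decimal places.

Sensor diagonal = √(70.41² + 52.63²) = √7727.4850 ≈ 87.9061 mm.
Angle of view α = 2·arctan(d/2f) with d = 87.9061 mm and f = 19.88 mm.
d/2f = 2.21092; arctan(2.21092) ≈ 1.1460 rad, so α ≈ 2.2921 rad.

2.2921 rad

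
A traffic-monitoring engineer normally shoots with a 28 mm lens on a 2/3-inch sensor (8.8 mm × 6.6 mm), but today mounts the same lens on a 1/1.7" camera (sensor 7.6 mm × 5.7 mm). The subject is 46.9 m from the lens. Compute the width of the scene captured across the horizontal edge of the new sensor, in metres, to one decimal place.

The focal length stays 28 mm; the relevant sensor dimension is now w = 7.6 mm. Object distance dₒ = 46.9 m = 46900 mm.
Thin-lens field width W = w·(dₒ − f)/f = 7.6 × (46900 − 28)/28 ≈ 12722.400 mm = 12.7224 m.

12.7 m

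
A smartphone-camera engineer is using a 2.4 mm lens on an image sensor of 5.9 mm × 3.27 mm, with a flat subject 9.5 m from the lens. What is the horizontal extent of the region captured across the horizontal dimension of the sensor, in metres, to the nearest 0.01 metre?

23.35 m

dₒ: 9.5 m = 9500 mm.
Similar triangles through the lens centre give W/dₒ = w/dᵢ; with 1/f = 1/dₒ + 1/dᵢ this gives W = w·(dₒ − f)/f.
W = 5.9 mm × (9500 − 2.4) / 2.4 = 5.9 × 3957.3333 ≈ 23348.267 mm = 23.3483 m.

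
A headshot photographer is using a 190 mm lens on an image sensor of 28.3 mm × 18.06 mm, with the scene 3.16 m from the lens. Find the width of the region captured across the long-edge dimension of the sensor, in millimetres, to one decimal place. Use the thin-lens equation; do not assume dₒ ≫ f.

dₒ: 3.16 m = 3160 mm.
Similar triangles through the lens centre give W/dₒ = w/dᵢ; with 1/f = 1/dₒ + 1/dᵢ this gives W = w·(dₒ − f)/f.
W = 28.3 mm × (3160 − 190) / 190 = 28.3 × 15.6316 ≈ 442.374 mm.

442.4 mm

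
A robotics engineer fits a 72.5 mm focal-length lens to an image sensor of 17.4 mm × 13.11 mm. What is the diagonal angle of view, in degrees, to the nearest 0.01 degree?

17.09°

Sensor diagonal = √(17.4² + 13.11²) = √474.6321 ≈ 21.7861 mm.
Angle of view α = 2·arctan(d/2f) with d = 21.7861 mm and f = 72.5 mm.
d/2f = 0.15025; arctan(0.15025) ≈ 8.5447°, so α ≈ 17.0894°.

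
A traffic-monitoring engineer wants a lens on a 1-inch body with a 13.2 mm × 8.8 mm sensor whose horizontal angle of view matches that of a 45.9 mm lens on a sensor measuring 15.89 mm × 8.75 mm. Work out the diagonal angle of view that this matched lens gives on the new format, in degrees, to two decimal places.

23.50°

Equal horizontal AOV ⇒ f₂ = f₁ · 13.2/15.89 = 45.9 × 0.83071 ≈ 38.1296 mm.
Sensor diagonal = √(13.2² + 8.8²) = √251.6800 ≈ 15.8644 mm.
Diagonal AOV on the new format = 2·arctan(15.8644 / (2 × 38.1296)) = 2·arctan(0.20803) ≈ 23.5036°.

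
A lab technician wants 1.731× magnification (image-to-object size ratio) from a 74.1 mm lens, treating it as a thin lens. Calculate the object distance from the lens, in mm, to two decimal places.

With m = dᵢ/dₒ and 1/f = 1/dₒ + 1/dᵢ, substituting dᵢ = m·dₒ gives 1/f = (1 + 1/m)/dₒ, hence dₒ = f·(1 + 1/m).
dₒ = 74.1 × (1 + 1/1.731) = 74.1 × 1.57770 ≈ 116.908 mm.

116.91 mm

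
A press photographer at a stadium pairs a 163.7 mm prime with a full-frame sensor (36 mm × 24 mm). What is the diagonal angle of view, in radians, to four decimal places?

0.2628 rad

Sensor diagonal = √(36² + 24²) = √1872.0000 ≈ 43.2666 mm.
Angle of view α = 2·arctan(d/2f) with d = 43.2666 mm and f = 163.7 mm.
d/2f = 0.13215; arctan(0.13215) ≈ 0.1314 rad, so α ≈ 0.2628 rad.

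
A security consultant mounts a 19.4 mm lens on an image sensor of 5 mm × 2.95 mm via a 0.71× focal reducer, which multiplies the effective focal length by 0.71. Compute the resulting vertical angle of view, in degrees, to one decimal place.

12.2°

Effective focal length f = 19.4 × 0.71 = 13.774 mm.
α = 2·arctan(2.95 / (2 × 13.774)) = 2·arctan(0.10709) ≈ 12.2245°.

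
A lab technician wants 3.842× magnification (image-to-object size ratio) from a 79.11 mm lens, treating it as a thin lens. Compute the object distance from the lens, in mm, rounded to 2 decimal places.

99.70 mm

With m = dᵢ/dₒ and 1/f = 1/dₒ + 1/dᵢ, substituting dᵢ = m·dₒ gives 1/f = (1 + 1/m)/dₒ, hence dₒ = f·(1 + 1/m).
dₒ = 79.11 × (1 + 1/3.842) = 79.11 × 1.26028 ≈ 99.701 mm.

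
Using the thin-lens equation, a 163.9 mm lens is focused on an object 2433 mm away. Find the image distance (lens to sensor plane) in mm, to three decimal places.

175.739 mm

1/dᵢ = 1/f − 1/dₒ = 1/163.9 − 1/2433 = 0.0056903 mm⁻¹.
dᵢ = 1/0.0056903 ≈ 175.7387 mm.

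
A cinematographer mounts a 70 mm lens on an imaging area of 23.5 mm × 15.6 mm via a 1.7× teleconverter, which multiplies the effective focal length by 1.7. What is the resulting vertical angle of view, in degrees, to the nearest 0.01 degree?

7.50°

Effective focal length f = 70 × 1.7 = 119 mm.
α = 2·arctan(15.6 / (2 × 119)) = 2·arctan(0.06555) ≈ 7.5003°.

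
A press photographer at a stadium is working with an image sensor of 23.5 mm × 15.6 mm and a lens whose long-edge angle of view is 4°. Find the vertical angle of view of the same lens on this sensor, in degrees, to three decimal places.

2.656°

From the long-edge AOV: f = 23.5 / (2·tan(2°)) = 23.5 / 0.06984 ≈ 336.4760 mm.
Vertical AOV = 2·arctan(15.6 / (2 × 336.4760)) = 2·arctan(0.02318) ≈ 2.6559°.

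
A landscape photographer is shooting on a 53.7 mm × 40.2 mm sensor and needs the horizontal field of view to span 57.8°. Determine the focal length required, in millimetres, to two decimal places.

From α = 2·arctan(w/2f) we get f = w / (2·tan(α/2)).
With w = 53.7 mm and α/2 = 28.9°, tan(α/2) ≈ 0.55203, so f ≈ 53.7 / 1.10406 ≈ 48.6387 mm.

48.64 mm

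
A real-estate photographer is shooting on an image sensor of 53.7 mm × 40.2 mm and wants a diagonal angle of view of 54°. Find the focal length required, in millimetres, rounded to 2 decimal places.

65.83 mm

Sensor diagonal = √(53.7² + 40.2²) = √4499.7300 ≈ 67.0800 mm.
From α = 2·arctan(d/2f) we get f = d / (2·tan(α/2)).
With d = 67.0800 mm and α/2 = 27°, tan(α/2) ≈ 0.50953, so f ≈ 67.0800 / 1.01905 ≈ 65.8260 mm.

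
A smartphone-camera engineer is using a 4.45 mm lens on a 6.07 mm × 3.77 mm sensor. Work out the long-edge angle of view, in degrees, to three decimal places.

68.590°

Angle of view α = 2·arctan(w/2f) with w = 6.07 mm and f = 4.45 mm.
w/2f = 0.68202; arctan(0.68202) ≈ 34.2949°, so α ≈ 68.5897°.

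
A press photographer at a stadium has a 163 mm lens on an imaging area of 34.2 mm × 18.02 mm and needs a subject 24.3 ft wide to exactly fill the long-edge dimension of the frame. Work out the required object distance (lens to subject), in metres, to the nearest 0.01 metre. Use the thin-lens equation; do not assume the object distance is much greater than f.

35.46 m

W: 24.3 ft × 304.8 mm/ft = 7406.64 mm.
Magnification m = w/W = dᵢ/dₒ; combined with 1/f = 1/dₒ + 1/dᵢ this gives dₒ = f·(1 + W/w).
dₒ = 163 mm × (1 + 7406.64/34.2) = 163 × 217.5684 ≈ 35463.652 mm = 35.4637 m.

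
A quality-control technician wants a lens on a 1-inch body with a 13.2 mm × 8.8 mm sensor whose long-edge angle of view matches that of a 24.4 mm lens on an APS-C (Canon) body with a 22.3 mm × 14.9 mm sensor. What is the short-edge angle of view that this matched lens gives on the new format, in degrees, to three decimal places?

Equal long-edge AOV ⇒ f₂ = f₁ · 13.2/22.3 = 24.4 × 0.59193 ≈ 14.4430 mm.
Short-edge AOV on the new format = 2·arctan(8.8 / (2 × 14.4430)) = 2·arctan(0.30464) ≈ 33.8862°.

33.886°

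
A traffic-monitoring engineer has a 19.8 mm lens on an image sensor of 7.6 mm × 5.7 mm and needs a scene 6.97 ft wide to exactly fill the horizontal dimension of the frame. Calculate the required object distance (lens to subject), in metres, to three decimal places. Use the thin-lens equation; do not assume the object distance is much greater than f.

W: 6.97 ft × 304.8 mm/ft = 2124.46 mm.
Magnification m = w/W = dᵢ/dₒ; combined with 1/f = 1/dₒ + 1/dᵢ this gives dₒ = f·(1 + W/w).
dₒ = 19.8 mm × (1 + 2124.46/7.6) = 19.8 × 280.5337 ≈ 5554.567 mm = 5.55457 m.

5.555 m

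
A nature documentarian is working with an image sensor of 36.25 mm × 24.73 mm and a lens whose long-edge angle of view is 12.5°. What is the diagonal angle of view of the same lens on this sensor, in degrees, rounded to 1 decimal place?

15.1°

From the long-edge AOV: f = 36.25 / (2·tan(6.25°)) = 36.25 / 0.21904 ≈ 165.4982 mm.
Sensor diagonal = √(36.25² + 24.73²) = √1925.6354 ≈ 43.8821 mm.
Diagonal AOV = 2·arctan(43.8821 / (2 × 165.4982)) = 2·arctan(0.13258) ≈ 15.1040°.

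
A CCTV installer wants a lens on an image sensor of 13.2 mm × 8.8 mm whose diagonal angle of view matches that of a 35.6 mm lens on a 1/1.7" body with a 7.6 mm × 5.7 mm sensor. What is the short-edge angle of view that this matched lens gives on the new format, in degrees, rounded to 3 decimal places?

Sensor diagonal = √(7.6² + 5.7²) = √90.2500 ≈ 9.5000 mm.
Sensor diagonal = √(13.2² + 8.8²) = √251.6800 ≈ 15.8644 mm.
Equal diagonal AOV ⇒ f₂ = f₁ · 15.8644/9.5000 = 35.6 × 1.66994 ≈ 59.4498 mm.
Short-edge AOV on the new format = 2·arctan(8.8 / (2 × 59.4498)) = 2·arctan(0.07401) ≈ 8.4657°.

8.466°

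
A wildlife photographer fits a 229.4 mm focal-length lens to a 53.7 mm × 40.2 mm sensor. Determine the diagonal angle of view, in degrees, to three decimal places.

16.636°

Sensor diagonal = √(53.7² + 40.2²) = √4499.7300 ≈ 67.0800 mm.
Angle of view α = 2·arctan(d/2f) with d = 67.0800 mm and f = 229.4 mm.
d/2f = 0.14621; arctan(0.14621) ≈ 8.3181°, so α ≈ 16.6363°.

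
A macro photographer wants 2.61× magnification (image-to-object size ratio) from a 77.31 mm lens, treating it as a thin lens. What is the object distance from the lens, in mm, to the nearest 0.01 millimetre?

106.93 mm

With m = dᵢ/dₒ and 1/f = 1/dₒ + 1/dᵢ, substituting dᵢ = m·dₒ gives 1/f = (1 + 1/m)/dₒ, hence dₒ = f·(1 + 1/m).
dₒ = 77.31 × (1 + 1/2.61) = 77.31 × 1.38314 ≈ 106.931 mm.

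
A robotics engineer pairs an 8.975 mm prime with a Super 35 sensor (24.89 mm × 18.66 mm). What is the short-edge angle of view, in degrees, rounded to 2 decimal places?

Angle of view α = 2·arctan(h/2f) with h = 18.66 mm and f = 8.975 mm.
h/2f = 1.03955; arctan(1.03955) ≈ 46.1110°, so α ≈ 92.2221°.

92.22°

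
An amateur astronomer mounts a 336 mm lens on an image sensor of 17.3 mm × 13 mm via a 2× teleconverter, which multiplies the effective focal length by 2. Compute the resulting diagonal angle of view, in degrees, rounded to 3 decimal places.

1.845°

Effective focal length f = 336 × 2 = 672 mm.
Sensor diagonal = √(17.3² + 13²) = √468.2900 ≈ 21.6400 mm.
α = 2·arctan(21.640 / (2 × 672)) = 2·arctan(0.01610) ≈ 1.8449°.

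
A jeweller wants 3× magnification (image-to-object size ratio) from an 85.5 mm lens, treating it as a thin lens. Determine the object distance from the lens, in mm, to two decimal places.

114.00 mm

With m = dᵢ/dₒ and 1/f = 1/dₒ + 1/dᵢ, substituting dᵢ = m·dₒ gives 1/f = (1 + 1/m)/dₒ, hence dₒ = f·(1 + 1/m).
dₒ = 85.5 × (1 + 1/3) = 85.5 × 1.33333 ≈ 114.000 mm.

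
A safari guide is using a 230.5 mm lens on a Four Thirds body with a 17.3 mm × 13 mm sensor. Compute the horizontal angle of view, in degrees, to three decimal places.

4.298°

Angle of view α = 2·arctan(w/2f) with w = 17.3 mm and f = 230.5 mm.
w/2f = 0.03753; arctan(0.03753) ≈ 2.1491°, so α ≈ 4.2983°.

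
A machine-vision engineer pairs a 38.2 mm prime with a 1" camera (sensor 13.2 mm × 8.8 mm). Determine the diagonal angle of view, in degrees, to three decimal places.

23.461°

Sensor diagonal = √(13.2² + 8.8²) = √251.6800 ≈ 15.8644 mm.
Angle of view α = 2·arctan(d/2f) with d = 15.8644 mm and f = 38.2 mm.
d/2f = 0.20765; arctan(0.20765) ≈ 11.7307°, so α ≈ 23.4615°.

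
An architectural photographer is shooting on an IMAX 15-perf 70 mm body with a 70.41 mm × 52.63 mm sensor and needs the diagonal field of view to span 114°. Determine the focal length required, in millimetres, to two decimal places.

28.54 mm

Sensor diagonal = √(70.41² + 52.63²) = √7727.4850 ≈ 87.9061 mm.
From α = 2·arctan(d/2f) we get f = d / (2·tan(α/2)).
With d = 87.9061 mm and α/2 = 57°, tan(α/2) ≈ 1.53986, so f ≈ 87.9061 / 3.07973 ≈ 28.5434 mm.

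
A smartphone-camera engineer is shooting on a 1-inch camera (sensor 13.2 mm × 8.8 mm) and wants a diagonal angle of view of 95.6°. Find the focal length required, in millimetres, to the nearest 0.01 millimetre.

Sensor diagonal = √(13.2² + 8.8²) = √251.6800 ≈ 15.8644 mm.
From α = 2·arctan(d/2f) we get f = d / (2·tan(α/2)).
With d = 15.8644 mm and α/2 = 47.8°, tan(α/2) ≈ 1.10285, so f ≈ 15.8644 / 2.20569 ≈ 7.1925 mm.

7.19 mm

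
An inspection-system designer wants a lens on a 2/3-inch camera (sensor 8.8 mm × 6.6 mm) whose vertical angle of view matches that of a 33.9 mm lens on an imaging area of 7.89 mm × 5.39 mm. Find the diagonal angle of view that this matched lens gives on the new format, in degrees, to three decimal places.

15.095°

Equal vertical AOV ⇒ f₂ = f₁ · 6.6/5.39 = 33.9 × 1.22449 ≈ 41.5102 mm.
Sensor diagonal = √(8.8² + 6.6²) = √121.0000 ≈ 11.0000 mm.
Diagonal AOV on the new format = 2·arctan(11.0000 / (2 × 41.5102)) = 2·arctan(0.13250) ≈ 15.0952°.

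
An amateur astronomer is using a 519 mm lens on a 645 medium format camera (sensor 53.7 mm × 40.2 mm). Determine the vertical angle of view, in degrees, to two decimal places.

Angle of view α = 2·arctan(h/2f) with h = 40.2 mm and f = 519 mm.
h/2f = 0.03873; arctan(0.03873) ≈ 2.2179°, so α ≈ 4.4357°.

4.44°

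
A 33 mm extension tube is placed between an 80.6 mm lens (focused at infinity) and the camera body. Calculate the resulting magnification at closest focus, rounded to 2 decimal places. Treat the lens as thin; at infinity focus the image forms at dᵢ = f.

0.41×

The tube moves the image plane from f to f + e, so dᵢ = 80.6 + 33 = 113.6 mm. Focus is achieved when 1/f = 1/dₒ + 1/dᵢ, giving dₒ = 1/(1/f − 1/(f+e)).
Magnification m = dᵢ/dₒ = (f+e)·(1/f − 1/(f+e)) = e/f = 33/80.6 ≈ 0.4094.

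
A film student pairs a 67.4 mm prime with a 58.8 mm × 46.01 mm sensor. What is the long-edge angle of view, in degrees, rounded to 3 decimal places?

47.134°

Angle of view α = 2·arctan(w/2f) with w = 58.8 mm and f = 67.4 mm.
w/2f = 0.43620; arctan(0.43620) ≈ 23.5669°, so α ≈ 47.1338°.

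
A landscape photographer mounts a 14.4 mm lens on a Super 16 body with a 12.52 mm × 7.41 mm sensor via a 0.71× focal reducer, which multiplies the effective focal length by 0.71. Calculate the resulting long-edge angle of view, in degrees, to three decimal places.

Effective focal length f = 14.4 × 0.71 = 10.224 mm.
α = 2·arctan(12.52 / (2 × 10.224)) = 2·arctan(0.61228) ≈ 62.9570°.

62.957°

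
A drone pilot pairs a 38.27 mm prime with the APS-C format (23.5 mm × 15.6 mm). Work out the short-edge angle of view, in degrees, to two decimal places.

Angle of view α = 2·arctan(h/2f) with h = 15.6 mm and f = 38.27 mm.
h/2f = 0.20381; arctan(0.20381) ≈ 11.5200°, so α ≈ 23.0399°.

23.04°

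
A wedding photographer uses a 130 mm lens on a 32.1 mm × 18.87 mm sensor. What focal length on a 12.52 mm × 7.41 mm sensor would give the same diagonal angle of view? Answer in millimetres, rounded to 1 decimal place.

Sensor diagonal = √(32.1² + 18.87²) = √1386.4869 ≈ 37.2356 mm.
Sensor diagonal = √(12.52² + 7.41²) = √211.6585 ≈ 14.5485 mm.
Equal angle of view means equal diagonal/f ratio, so f₂ = f₁ · (diagonal₂/diagonal₁) = 130 × 14.5485/37.2356.
f₂ = 130 × 0.39071 ≈ 50.793 mm.

50.8 mm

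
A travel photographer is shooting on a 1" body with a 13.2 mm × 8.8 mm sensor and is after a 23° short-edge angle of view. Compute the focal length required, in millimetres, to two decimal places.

From α = 2·arctan(h/2f) we get f = h / (2·tan(α/2)).
With h = 8.8 mm and α/2 = 11.5°, tan(α/2) ≈ 0.20345, so f ≈ 8.8 / 0.40690 ≈ 21.6267 mm.

21.63 mm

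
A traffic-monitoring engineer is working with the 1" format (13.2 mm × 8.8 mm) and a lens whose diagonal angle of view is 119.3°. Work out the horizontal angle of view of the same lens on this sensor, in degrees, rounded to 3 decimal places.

Sensor diagonal = √(13.2² + 8.8²) = √251.6800 ≈ 15.8644 mm.
From the diagonal AOV: f = 15.8644 / (2·tan(59.65°)) = 15.8644 / 3.41574 ≈ 4.6445 mm.
Horizontal AOV = 2·arctan(13.2 / (2 × 4.6445)) = 2·arctan(1.42104) ≈ 109.7310°.

109.731°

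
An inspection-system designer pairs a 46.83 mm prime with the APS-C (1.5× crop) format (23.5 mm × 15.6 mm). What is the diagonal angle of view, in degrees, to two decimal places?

Sensor diagonal = √(23.5² + 15.6²) = √795.6100 ≈ 28.2066 mm.
Angle of view α = 2·arctan(d/2f) with d = 28.2066 mm and f = 46.83 mm.
d/2f = 0.30116; arctan(0.30116) ≈ 16.7602°, so α ≈ 33.5203°.

33.52°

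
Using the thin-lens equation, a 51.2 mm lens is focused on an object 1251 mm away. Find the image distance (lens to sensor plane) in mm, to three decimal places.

1/dᵢ = 1/f − 1/dₒ = 1/51.2 − 1/1251 = 0.0187319 mm⁻¹.
dᵢ = 1/0.0187319 ≈ 53.3849 mm.

53.385 mm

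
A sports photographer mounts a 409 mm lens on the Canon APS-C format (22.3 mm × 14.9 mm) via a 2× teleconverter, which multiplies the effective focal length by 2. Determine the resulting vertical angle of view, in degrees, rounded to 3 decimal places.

1.044°

Effective focal length f = 409 × 2 = 818 mm.
α = 2·arctan(14.9 / (2 × 818)) = 2·arctan(0.00911) ≈ 1.0436°.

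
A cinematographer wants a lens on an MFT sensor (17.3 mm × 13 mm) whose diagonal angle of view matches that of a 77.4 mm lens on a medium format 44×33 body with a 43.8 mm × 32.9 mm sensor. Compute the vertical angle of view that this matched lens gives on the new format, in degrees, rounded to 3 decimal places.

Sensor diagonal = √(43.8² + 32.9²) = √3000.8500 ≈ 54.7800 mm.
Sensor diagonal = √(17.3² + 13²) = √468.2900 ≈ 21.6400 mm.
Equal diagonal AOV ⇒ f₂ = f₁ · 21.6400/54.7800 = 77.4 × 0.39503 ≈ 30.5757 mm.
Vertical AOV on the new format = 2·arctan(13 / (2 × 30.5757)) = 2·arctan(0.21259) ≈ 24.0034°.

24.003°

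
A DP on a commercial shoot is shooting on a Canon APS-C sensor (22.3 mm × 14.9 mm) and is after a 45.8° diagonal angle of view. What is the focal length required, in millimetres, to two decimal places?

Sensor diagonal = √(22.3² + 14.9²) = √719.3000 ≈ 26.8198 mm.
From α = 2·arctan(d/2f) we get f = d / (2·tan(α/2)).
With d = 26.8198 mm and α/2 = 22.9°, tan(α/2) ≈ 0.42242, so f ≈ 26.8198 / 0.84483 ≈ 31.7456 mm.

31.75 mm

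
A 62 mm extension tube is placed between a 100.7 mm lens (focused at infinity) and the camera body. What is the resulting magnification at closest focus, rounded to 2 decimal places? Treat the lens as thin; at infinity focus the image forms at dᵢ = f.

0.62×

The tube moves the image plane from f to f + e, so dᵢ = 100.7 + 62 = 162.7 mm. Focus is achieved when 1/f = 1/dₒ + 1/dᵢ, giving dₒ = 1/(1/f − 1/(f+e)).
Magnification m = dᵢ/dₒ = (f+e)·(1/f − 1/(f+e)) = e/f = 62/100.7 ≈ 0.6157.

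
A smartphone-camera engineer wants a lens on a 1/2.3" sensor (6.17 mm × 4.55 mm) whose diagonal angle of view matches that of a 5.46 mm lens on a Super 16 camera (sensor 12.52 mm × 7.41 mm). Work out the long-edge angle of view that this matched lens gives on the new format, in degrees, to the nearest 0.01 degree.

Sensor diagonal = √(12.52² + 7.41²) = √211.6585 ≈ 14.5485 mm.
Sensor diagonal = √(6.17² + 4.55²) = √58.7714 ≈ 7.6663 mm.
Equal diagonal AOV ⇒ f₂ = f₁ · 7.6663/14.5485 = 5.46 × 0.52694 ≈ 2.8771 mm.
Long-edge AOV on the new format = 2·arctan(6.17 / (2 × 2.8771)) = 2·arctan(1.07225) ≈ 93.9938°.

93.99°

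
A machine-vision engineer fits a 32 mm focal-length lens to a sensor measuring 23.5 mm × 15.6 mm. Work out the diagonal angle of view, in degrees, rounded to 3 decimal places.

Sensor diagonal = √(23.5² + 15.6²) = √795.6100 ≈ 28.2066 mm.
Angle of view α = 2·arctan(d/2f) with d = 28.2066 mm and f = 32 mm.
d/2f = 0.44073; arctan(0.44073) ≈ 23.7844°, so α ≈ 47.5688°.

47.569°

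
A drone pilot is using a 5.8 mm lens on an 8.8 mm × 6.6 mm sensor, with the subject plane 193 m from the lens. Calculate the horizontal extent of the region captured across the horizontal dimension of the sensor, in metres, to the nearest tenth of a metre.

292.8 m

dₒ: 193 m = 193000 mm.
Similar triangles through the lens centre give W/dₒ = w/dᵢ; with 1/f = 1/dₒ + 1/dᵢ this gives W = w·(dₒ − f)/f.
W = 8.8 mm × (193000 − 5.8) / 5.8 = 8.8 × 33274.8621 ≈ 292818.786 mm = 292.819 m.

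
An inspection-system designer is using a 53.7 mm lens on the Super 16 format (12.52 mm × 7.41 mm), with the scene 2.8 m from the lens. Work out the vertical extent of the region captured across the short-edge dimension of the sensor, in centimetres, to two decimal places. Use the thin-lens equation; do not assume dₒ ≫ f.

dₒ: 2.8 m = 2800 mm.
Similar triangles through the lens centre give W/dₒ = h/dᵢ; with 1/f = 1/dₒ + 1/dᵢ this gives W = h·(dₒ − f)/f.
W = 7.41 mm × (2800 − 53.7) / 53.7 = 7.41 × 51.1415 ≈ 378.959 mm = 37.8959 cm.

37.90 cm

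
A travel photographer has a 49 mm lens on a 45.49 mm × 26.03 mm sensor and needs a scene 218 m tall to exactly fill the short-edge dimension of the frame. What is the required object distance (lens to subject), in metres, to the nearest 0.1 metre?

410.4 m

W: 218 m = 218000 mm.
Magnification m = h/W = dᵢ/dₒ; combined with 1/f = 1/dₒ + 1/dᵢ this gives dₒ = f·(1 + W/h).
dₒ = 49 mm × (1 + 218000/26.03) = 49 × 8375.9520 ≈ 410421.647 mm = 410.422 m.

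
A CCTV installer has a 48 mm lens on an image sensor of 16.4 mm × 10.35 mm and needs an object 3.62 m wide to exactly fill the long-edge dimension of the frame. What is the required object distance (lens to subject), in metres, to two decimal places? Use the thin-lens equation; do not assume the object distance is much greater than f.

10.64 m

W: 3.62 m = 3620 mm.
Magnification m = w/W = dᵢ/dₒ; combined with 1/f = 1/dₒ + 1/dᵢ this gives dₒ = f·(1 + W/w).
dₒ = 48 mm × (1 + 3620/16.4) = 48 × 221.7317 ≈ 10643.122 mm = 10.6431 m.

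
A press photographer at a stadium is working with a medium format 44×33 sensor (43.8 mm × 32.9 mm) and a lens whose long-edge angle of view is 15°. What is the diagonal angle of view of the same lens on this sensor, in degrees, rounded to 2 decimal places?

From the long-edge AOV: f = 43.8 / (2·tan(7.5°)) = 43.8 / 0.26330 ≈ 166.3470 mm.
Sensor diagonal = √(43.8² + 32.9²) = √3000.8500 ≈ 54.7800 mm.
Diagonal AOV = 2·arctan(54.7800 / (2 × 166.3470)) = 2·arctan(0.16466) ≈ 18.7004°.

18.70°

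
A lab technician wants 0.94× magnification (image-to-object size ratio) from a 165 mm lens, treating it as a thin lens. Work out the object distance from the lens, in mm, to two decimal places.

340.53 mm

With m = dᵢ/dₒ and 1/f = 1/dₒ + 1/dᵢ, substituting dᵢ = m·dₒ gives 1/f = (1 + 1/m)/dₒ, hence dₒ = f·(1 + 1/m).
dₒ = 165 × (1 + 1/0.94) = 165 × 2.06383 ≈ 340.532 mm.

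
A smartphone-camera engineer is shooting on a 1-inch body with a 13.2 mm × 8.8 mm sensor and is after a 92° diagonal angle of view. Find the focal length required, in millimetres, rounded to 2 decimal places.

Sensor diagonal = √(13.2² + 8.8²) = √251.6800 ≈ 15.8644 mm.
From α = 2·arctan(d/2f) we get f = d / (2·tan(α/2)).
With d = 15.8644 mm and α/2 = 46°, tan(α/2) ≈ 1.03553, so f ≈ 15.8644 / 2.07106 ≈ 7.6600 mm.

7.66 mm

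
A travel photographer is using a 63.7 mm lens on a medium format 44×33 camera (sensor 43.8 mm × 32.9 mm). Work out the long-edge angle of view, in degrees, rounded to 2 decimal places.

Angle of view α = 2·arctan(w/2f) with w = 43.8 mm and f = 63.7 mm.
w/2f = 0.34380; arctan(0.34380) ≈ 18.9729°, so α ≈ 37.9458°.

37.95°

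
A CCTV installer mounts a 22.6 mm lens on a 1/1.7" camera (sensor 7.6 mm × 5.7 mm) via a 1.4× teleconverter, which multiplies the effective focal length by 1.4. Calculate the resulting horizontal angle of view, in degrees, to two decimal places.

13.70°

Effective focal length f = 22.6 × 1.4 = 31.64 mm.
α = 2·arctan(7.6 / (2 × 31.64)) = 2·arctan(0.12010) ≈ 13.6970°.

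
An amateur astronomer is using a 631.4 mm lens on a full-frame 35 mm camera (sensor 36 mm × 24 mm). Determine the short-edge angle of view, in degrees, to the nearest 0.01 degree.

Angle of view α = 2·arctan(h/2f) with h = 24 mm and f = 631.4 mm.
h/2f = 0.01901; arctan(0.01901) ≈ 1.0888°, so α ≈ 2.1776°.

2.18°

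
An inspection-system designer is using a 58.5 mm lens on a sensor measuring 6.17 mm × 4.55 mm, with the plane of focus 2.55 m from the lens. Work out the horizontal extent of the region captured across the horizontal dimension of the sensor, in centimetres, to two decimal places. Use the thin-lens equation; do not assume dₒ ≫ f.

dₒ: 2.55 m = 2550 mm.
Similar triangles through the lens centre give W/dₒ = w/dᵢ; with 1/f = 1/dₒ + 1/dᵢ this gives W = w·(dₒ − f)/f.
W = 6.17 mm × (2550 − 58.5) / 58.5 = 6.17 × 42.5897 ≈ 262.779 mm = 26.2779 cm.

26.28 cm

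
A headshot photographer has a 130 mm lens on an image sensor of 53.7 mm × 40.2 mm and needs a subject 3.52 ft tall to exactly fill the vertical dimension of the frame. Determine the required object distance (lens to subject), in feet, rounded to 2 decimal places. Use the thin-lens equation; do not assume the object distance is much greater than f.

11.81 ft

W: 3.52 ft × 304.8 mm/ft = 1072.90 mm.
Magnification m = h/W = dᵢ/dₒ; combined with 1/f = 1/dₒ + 1/dᵢ this gives dₒ = f·(1 + W/h).
dₒ = 130 mm × (1 + 1072.9/40.2) = 130 × 27.6890 ≈ 3599.564 mm = 3599.564/304.8 ft = 11.8096 ft.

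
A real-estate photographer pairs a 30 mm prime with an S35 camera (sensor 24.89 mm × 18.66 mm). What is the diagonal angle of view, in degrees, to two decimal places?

Sensor diagonal = √(24.89² + 18.66²) = √967.7077 ≈ 31.1080 mm.
Angle of view α = 2·arctan(d/2f) with d = 31.1080 mm and f = 30 mm.
d/2f = 0.51847; arctan(0.51847) ≈ 27.4052°, so α ≈ 54.8105°.

54.81°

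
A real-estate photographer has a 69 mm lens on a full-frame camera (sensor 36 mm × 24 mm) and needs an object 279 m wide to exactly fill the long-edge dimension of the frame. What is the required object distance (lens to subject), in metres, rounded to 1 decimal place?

W: 279 m = 279000 mm.
Magnification m = w/W = dᵢ/dₒ; combined with 1/f = 1/dₒ + 1/dᵢ this gives dₒ = f·(1 + W/w).
dₒ = 69 mm × (1 + 279000/36) = 69 × 7751.0000 ≈ 534819.000 mm = 534.819 m.

534.8 m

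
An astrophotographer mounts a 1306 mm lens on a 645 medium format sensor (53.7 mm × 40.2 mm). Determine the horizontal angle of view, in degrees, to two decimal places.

2.36°

Angle of view α = 2·arctan(w/2f) with w = 53.7 mm and f = 1306 mm.
w/2f = 0.02056; arctan(0.02056) ≈ 1.1778°, so α ≈ 2.3556°.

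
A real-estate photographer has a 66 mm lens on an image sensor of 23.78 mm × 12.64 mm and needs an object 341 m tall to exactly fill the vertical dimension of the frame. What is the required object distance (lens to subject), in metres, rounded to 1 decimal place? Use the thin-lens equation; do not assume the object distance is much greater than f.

W: 341 m = 341000 mm.
Magnification m = h/W = dᵢ/dₒ; combined with 1/f = 1/dₒ + 1/dᵢ this gives dₒ = f·(1 + W/h).
dₒ = 66 mm × (1 + 341000/12.64) = 66 × 26978.8481 ≈ 1780603.975 mm = 1780.6 m.

1780.6 m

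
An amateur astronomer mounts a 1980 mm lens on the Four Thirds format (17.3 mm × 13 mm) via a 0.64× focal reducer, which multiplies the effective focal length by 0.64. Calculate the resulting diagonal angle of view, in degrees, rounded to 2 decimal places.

0.98°

Effective focal length f = 1980 × 0.64 = 1267.2 mm.
Sensor diagonal = √(17.3² + 13²) = √468.2900 ≈ 21.6400 mm.
α = 2·arctan(21.640 / (2 × 1267.2)) = 2·arctan(0.00854) ≈ 0.9784°.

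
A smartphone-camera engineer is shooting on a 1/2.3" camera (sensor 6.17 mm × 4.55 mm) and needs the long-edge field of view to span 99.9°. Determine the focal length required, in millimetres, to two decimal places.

From α = 2·arctan(w/2f) we get f = w / (2·tan(α/2)).
With w = 6.17 mm and α/2 = 49.95°, tan(α/2) ≈ 1.18964, so f ≈ 6.17 / 2.37929 ≈ 2.5932 mm.

2.59 mm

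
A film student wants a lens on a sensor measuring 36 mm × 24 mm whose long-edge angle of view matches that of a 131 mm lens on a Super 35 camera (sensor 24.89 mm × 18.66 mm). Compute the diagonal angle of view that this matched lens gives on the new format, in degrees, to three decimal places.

Equal long-edge AOV ⇒ f₂ = f₁ · 36/24.89 = 131 × 1.44636 ≈ 189.4737 mm.
Sensor diagonal = √(36² + 24²) = √1872.0000 ≈ 43.2666 mm.
Diagonal AOV on the new format = 2·arctan(43.2666 / (2 × 189.4737)) = 2·arctan(0.11418) ≈ 13.0272°.

13.027°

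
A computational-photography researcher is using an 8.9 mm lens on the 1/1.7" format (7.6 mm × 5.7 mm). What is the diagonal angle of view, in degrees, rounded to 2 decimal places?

56.18°

Sensor diagonal = √(7.6² + 5.7²) = √90.2500 ≈ 9.5000 mm.
Angle of view α = 2·arctan(d/2f) with d = 9.5000 mm and f = 8.9 mm.
d/2f = 0.53371; arctan(0.53371) ≈ 28.0892°, so α ≈ 56.1784°.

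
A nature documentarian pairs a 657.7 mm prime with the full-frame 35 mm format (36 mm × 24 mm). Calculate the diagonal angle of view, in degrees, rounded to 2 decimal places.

3.77°

Sensor diagonal = √(36² + 24²) = √1872.0000 ≈ 43.2666 mm.
Angle of view α = 2·arctan(d/2f) with d = 43.2666 mm and f = 657.7 mm.
d/2f = 0.03289; arctan(0.03289) ≈ 1.8839°, so α ≈ 3.7678°.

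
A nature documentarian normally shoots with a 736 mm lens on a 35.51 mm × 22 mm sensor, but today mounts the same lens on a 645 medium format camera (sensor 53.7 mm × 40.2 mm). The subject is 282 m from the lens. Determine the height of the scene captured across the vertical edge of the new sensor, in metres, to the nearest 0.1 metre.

The focal length stays 736 mm; the relevant sensor dimension is now h = 40.2 mm. Object distance dₒ = 282 m = 282000 mm.
Thin-lens field height W = h·(dₒ − f)/f = 40.2 × (282000 − 736)/736 ≈ 15362.517 mm = 15.3625 m.

15.4 m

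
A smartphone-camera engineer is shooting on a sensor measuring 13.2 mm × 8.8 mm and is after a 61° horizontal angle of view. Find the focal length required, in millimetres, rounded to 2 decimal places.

From α = 2·arctan(w/2f) we get f = w / (2·tan(α/2)).
With w = 13.2 mm and α/2 = 30.5°, tan(α/2) ≈ 0.58905, so f ≈ 13.2 / 1.17809 ≈ 11.2046 mm.

11.20 mm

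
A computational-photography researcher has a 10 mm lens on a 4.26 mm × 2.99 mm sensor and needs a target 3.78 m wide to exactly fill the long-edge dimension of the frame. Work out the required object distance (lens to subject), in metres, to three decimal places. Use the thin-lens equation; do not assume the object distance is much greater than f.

8.883 m

W: 3.78 m = 3780 mm.
Magnification m = w/W = dᵢ/dₒ; combined with 1/f = 1/dₒ + 1/dᵢ this gives dₒ = f·(1 + W/w).
dₒ = 10 mm × (1 + 3780/4.26) = 10 × 888.3239 ≈ 8883.239 mm = 8.88324 m.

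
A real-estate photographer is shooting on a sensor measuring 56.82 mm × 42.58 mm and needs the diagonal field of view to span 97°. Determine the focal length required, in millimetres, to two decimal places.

Sensor diagonal = √(56.82² + 42.58²) = √5041.5688 ≈ 71.0040 mm.
From α = 2·arctan(d/2f) we get f = d / (2·tan(α/2)).
With d = 71.0040 mm and α/2 = 48.5°, tan(α/2) ≈ 1.13029, so f ≈ 71.0040 / 2.26059 ≈ 31.4095 mm.

31.41 mm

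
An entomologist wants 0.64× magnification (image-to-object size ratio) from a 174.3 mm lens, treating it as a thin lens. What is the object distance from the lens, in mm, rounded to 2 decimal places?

With m = dᵢ/dₒ and 1/f = 1/dₒ + 1/dᵢ, substituting dᵢ = m·dₒ gives 1/f = (1 + 1/m)/dₒ, hence dₒ = f·(1 + 1/m).
dₒ = 174.3 × (1 + 1/0.64) = 174.3 × 2.56250 ≈ 446.644 mm.

446.64 mm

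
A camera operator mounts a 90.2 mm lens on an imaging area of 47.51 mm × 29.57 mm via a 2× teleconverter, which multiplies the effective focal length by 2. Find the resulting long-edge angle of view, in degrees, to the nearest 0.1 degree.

Effective focal length f = 90.2 × 2 = 180.4 mm.
α = 2·arctan(47.51 / (2 × 180.4)) = 2·arctan(0.13168) ≈ 15.0031°.

15.0°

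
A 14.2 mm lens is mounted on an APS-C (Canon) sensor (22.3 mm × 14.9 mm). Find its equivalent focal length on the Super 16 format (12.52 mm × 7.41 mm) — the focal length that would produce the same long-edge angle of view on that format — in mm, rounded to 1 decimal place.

Equal angle of view means equal width/f ratio, so f₂ = f₁ · (width₂/width₁) = 14.2 × 12.52/22.3.
f₂ = 14.2 × 0.56143 ≈ 7.972 mm.

8.0 mm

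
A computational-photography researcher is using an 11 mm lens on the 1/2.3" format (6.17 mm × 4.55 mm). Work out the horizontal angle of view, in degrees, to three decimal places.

Angle of view α = 2·arctan(w/2f) with w = 6.17 mm and f = 11 mm.
w/2f = 0.28045; arctan(0.28045) ≈ 15.6664°, so α ≈ 31.3328°.

31.333°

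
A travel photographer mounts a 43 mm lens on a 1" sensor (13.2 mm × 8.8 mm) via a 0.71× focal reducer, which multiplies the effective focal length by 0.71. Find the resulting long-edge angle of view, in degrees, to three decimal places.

24.397°

Effective focal length f = 43 × 0.71 = 30.53 mm.
α = 2·arctan(13.2 / (2 × 30.53)) = 2·arctan(0.21618) ≈ 24.3971°.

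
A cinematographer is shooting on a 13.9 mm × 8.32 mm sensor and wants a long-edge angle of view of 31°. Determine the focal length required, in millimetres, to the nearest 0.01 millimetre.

From α = 2·arctan(w/2f) we get f = w / (2·tan(α/2)).
With w = 13.9 mm and α/2 = 15.5°, tan(α/2) ≈ 0.27732, so f ≈ 13.9 / 0.55465 ≈ 25.0609 mm.

25.06 mm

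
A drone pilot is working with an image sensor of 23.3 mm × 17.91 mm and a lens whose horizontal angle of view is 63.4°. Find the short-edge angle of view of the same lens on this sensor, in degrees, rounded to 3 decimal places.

50.791°

From the horizontal AOV: f = 23.3 / (2·tan(31.7°)) = 23.3 / 1.23523 ≈ 18.8630 mm.
Short-edge AOV = 2·arctan(17.91 / (2 × 18.8630)) = 2·arctan(0.47474) ≈ 50.7911°.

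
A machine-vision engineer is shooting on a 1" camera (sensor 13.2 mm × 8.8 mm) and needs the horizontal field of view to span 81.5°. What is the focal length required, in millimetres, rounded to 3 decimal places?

From α = 2·arctan(w/2f) we get f = w / (2·tan(α/2)).
With w = 13.2 mm and α/2 = 40.75°, tan(α/2) ≈ 0.86166, so f ≈ 13.2 / 1.72331 ≈ 7.6597 mm.

7.660 mm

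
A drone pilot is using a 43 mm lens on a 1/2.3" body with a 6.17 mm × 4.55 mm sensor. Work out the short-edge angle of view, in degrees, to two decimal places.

Angle of view α = 2·arctan(h/2f) with h = 4.55 mm and f = 43 mm.
h/2f = 0.05291; arctan(0.05291) ≈ 3.0285°, so α ≈ 6.0570°.

6.06°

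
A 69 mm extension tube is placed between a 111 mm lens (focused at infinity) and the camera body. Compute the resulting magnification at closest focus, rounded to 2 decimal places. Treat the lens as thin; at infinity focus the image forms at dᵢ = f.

0.62×

The tube moves the image plane from f to f + e, so dᵢ = 111 + 69 = 180 mm. Focus is achieved when 1/f = 1/dₒ + 1/dᵢ, giving dₒ = 1/(1/f − 1/(f+e)).
Magnification m = dᵢ/dₒ = (f+e)·(1/f − 1/(f+e)) = e/f = 69/111 ≈ 0.6216.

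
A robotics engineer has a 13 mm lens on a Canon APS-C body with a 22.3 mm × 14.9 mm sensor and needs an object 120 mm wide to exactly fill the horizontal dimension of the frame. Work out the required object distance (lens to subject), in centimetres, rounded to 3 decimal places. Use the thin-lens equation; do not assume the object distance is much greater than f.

8.296 cm

Magnification m = w/W = dᵢ/dₒ; combined with 1/f = 1/dₒ + 1/dᵢ this gives dₒ = f·(1 + W/w).
dₒ = 13 mm × (1 + 120/22.3) = 13 × 6.3812 ≈ 82.955 mm = 8.29552 cm.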